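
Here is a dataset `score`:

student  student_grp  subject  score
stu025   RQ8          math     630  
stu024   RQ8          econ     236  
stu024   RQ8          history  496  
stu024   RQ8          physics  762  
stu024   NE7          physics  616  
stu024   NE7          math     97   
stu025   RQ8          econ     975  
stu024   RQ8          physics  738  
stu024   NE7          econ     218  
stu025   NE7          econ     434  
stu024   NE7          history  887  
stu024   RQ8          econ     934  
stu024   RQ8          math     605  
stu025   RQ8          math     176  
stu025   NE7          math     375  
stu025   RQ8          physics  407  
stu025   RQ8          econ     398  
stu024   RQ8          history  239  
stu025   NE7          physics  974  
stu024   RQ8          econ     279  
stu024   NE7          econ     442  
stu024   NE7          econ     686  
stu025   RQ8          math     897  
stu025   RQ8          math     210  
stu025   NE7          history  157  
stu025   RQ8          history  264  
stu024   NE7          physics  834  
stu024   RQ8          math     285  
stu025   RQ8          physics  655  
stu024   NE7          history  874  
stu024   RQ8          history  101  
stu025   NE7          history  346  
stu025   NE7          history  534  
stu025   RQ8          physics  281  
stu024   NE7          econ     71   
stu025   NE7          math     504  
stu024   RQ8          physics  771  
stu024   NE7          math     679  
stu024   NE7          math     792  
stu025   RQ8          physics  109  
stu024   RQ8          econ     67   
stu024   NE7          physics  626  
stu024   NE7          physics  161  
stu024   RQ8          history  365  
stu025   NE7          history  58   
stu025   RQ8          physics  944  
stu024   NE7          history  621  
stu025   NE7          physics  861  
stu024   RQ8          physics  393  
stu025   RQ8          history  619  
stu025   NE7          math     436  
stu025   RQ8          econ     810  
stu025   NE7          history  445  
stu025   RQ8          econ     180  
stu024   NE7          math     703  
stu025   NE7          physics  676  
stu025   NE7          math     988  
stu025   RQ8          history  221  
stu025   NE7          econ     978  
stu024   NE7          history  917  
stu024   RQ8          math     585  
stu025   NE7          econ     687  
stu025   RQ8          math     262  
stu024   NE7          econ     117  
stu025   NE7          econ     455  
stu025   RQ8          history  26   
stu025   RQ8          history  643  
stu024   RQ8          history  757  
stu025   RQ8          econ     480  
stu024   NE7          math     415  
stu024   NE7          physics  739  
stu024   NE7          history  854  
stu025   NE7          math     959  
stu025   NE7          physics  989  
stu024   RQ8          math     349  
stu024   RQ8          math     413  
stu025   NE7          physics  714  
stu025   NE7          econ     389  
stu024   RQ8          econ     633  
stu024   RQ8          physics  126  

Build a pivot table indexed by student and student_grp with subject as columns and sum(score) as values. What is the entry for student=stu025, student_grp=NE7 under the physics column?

4214

Rows with student=stu025, student_grp=NE7 and subject=physics: score values are 974, 861, 676, 989, 714.
974 + 861 + 676 + 989 + 714 = 4214.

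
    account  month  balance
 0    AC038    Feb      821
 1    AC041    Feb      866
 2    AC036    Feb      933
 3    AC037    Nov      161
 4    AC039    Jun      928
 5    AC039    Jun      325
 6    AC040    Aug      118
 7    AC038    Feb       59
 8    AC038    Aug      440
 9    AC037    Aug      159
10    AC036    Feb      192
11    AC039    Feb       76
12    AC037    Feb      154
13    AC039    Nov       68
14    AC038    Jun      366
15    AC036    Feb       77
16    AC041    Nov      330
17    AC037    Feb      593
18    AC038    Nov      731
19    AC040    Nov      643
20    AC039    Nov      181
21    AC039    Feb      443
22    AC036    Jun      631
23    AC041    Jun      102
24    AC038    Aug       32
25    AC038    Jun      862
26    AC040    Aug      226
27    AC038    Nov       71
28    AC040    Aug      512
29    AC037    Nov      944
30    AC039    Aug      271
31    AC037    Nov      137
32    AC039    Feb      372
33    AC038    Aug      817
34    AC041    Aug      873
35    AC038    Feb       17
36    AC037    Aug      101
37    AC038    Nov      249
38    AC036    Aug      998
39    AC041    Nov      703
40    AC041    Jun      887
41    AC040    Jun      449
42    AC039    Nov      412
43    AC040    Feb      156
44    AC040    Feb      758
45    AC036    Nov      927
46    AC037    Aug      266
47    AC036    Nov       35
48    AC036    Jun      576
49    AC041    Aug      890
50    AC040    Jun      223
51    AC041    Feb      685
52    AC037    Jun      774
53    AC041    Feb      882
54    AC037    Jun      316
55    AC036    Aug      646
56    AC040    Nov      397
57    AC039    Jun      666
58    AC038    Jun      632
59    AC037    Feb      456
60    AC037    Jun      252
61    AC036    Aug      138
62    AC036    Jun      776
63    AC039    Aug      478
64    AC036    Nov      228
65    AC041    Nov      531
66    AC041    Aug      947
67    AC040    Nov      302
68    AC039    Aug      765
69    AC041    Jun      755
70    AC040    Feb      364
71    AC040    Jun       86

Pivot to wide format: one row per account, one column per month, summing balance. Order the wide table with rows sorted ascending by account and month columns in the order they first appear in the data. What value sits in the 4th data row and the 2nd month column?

661

With rows sorted ascending by account, row 4 is account=AC039. month columns in first-appearance order: Feb, Nov, Jun, Aug; column 2 is Nov.
Long rows with account=AC039, month=Nov: 68 + 181 + 412 = 661.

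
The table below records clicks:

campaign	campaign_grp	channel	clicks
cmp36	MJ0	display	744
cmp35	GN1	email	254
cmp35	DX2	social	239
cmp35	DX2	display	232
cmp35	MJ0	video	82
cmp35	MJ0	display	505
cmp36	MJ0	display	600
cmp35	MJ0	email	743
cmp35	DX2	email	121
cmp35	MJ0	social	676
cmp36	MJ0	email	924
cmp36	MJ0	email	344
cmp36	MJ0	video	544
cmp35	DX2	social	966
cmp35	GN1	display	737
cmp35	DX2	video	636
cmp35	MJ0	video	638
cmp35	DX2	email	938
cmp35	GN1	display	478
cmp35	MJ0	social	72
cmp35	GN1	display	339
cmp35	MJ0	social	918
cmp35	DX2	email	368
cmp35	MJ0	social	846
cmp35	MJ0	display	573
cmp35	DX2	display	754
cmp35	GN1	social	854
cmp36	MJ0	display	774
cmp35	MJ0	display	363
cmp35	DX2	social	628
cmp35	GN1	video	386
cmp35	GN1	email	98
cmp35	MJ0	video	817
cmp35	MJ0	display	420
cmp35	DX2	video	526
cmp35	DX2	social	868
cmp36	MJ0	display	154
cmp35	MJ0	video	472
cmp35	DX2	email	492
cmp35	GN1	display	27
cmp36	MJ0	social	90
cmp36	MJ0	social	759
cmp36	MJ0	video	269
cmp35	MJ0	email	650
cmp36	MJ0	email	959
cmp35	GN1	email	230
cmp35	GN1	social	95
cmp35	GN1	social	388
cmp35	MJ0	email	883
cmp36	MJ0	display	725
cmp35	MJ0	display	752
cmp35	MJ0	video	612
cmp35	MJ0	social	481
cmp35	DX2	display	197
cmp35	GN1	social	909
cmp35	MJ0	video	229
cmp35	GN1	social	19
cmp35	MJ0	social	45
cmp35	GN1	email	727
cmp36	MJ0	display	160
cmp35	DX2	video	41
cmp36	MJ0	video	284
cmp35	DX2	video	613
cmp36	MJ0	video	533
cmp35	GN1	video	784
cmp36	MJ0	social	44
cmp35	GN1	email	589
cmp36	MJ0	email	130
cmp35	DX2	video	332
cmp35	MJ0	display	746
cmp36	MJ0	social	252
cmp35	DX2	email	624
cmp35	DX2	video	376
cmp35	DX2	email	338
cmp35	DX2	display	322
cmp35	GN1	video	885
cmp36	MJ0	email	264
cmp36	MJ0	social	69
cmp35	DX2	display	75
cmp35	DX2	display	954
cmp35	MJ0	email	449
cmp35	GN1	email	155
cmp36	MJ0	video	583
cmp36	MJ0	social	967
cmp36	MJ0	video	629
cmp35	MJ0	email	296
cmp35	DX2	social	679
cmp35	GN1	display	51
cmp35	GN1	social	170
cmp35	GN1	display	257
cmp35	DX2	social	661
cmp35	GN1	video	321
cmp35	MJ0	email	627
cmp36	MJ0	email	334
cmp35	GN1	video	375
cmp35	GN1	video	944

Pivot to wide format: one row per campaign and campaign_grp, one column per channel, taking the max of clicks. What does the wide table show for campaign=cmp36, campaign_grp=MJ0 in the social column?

967

Rows with campaign=cmp36, campaign_grp=MJ0 and channel=social: clicks values are 90, 759, 44, 252, 69, 967.
max(90, 759, 44, 252, 69, 967) = 967.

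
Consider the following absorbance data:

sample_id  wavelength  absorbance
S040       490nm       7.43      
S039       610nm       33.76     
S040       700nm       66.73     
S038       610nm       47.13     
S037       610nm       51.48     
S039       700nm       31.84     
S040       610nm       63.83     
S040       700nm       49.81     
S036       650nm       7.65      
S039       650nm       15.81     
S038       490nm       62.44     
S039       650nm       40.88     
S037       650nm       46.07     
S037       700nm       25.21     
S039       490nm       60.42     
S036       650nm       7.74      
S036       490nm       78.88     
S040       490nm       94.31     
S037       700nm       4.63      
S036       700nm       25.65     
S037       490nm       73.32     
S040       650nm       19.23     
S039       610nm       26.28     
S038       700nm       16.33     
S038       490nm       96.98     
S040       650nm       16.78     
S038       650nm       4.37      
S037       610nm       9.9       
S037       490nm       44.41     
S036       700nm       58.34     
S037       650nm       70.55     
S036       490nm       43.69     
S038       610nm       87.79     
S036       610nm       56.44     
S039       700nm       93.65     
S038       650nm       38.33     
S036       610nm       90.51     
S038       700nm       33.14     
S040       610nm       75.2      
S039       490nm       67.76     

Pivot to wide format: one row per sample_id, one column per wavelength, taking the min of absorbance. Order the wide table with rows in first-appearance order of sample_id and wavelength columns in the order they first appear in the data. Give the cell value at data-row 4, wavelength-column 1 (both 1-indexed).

44.41

With rows in first-appearance order of sample_id, row 4 is sample_id=S037. wavelength columns in first-appearance order: 490nm, 610nm, 700nm, 650nm; column 1 is 490nm.
Long rows with sample_id=S037, wavelength=490nm: min(73.32, 44.41) = 44.41.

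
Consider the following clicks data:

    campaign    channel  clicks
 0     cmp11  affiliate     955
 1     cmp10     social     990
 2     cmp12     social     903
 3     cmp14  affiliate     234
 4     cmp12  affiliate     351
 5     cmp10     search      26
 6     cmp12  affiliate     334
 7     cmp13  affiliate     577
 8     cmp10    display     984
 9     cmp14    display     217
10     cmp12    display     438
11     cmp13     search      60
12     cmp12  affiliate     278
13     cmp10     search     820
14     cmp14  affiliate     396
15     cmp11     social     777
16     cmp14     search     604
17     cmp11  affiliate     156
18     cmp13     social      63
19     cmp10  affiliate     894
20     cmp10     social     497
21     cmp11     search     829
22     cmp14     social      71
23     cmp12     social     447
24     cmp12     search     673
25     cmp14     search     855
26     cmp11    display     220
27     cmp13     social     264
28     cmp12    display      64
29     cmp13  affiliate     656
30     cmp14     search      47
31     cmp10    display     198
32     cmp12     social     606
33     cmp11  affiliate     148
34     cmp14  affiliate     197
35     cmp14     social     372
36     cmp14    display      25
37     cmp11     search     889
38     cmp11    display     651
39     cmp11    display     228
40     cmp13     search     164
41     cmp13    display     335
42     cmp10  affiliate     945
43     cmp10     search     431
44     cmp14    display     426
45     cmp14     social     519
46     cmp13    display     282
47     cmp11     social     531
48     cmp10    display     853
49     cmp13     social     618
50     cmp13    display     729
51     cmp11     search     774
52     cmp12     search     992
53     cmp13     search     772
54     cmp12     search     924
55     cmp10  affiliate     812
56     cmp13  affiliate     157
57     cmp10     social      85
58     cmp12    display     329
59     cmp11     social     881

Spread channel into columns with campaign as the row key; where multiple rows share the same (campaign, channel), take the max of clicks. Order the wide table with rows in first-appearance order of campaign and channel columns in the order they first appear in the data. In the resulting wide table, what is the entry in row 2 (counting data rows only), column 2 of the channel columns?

With rows in first-appearance order of campaign, row 2 is campaign=cmp10. channel columns in first-appearance order: affiliate, social, search, display; column 2 is social.
Long rows with campaign=cmp10, channel=social: max(990, 497, 85) = 990.

990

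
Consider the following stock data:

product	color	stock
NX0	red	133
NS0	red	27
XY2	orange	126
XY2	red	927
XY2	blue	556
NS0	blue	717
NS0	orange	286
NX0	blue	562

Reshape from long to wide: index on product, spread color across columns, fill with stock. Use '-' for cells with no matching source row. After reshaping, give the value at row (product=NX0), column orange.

-

No long-format row has product=NX0 and color=orange, so the cell is -.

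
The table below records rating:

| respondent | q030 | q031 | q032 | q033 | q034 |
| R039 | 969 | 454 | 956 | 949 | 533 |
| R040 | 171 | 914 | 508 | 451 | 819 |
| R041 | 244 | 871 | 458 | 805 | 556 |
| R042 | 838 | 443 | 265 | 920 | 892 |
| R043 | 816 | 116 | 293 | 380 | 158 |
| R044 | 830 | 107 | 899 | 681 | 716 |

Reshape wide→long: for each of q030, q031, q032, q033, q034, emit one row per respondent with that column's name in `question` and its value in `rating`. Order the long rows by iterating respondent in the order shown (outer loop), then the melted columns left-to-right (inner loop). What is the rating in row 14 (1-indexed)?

805

30 rows total (6 × 5). Row 14: index ⌊(14-1)/5⌋ = 2 into respondent → R041; (14-1) mod 5 = 3 into the melted columns → q033.
So row 14 is (R041, q033, 805); rating = 805.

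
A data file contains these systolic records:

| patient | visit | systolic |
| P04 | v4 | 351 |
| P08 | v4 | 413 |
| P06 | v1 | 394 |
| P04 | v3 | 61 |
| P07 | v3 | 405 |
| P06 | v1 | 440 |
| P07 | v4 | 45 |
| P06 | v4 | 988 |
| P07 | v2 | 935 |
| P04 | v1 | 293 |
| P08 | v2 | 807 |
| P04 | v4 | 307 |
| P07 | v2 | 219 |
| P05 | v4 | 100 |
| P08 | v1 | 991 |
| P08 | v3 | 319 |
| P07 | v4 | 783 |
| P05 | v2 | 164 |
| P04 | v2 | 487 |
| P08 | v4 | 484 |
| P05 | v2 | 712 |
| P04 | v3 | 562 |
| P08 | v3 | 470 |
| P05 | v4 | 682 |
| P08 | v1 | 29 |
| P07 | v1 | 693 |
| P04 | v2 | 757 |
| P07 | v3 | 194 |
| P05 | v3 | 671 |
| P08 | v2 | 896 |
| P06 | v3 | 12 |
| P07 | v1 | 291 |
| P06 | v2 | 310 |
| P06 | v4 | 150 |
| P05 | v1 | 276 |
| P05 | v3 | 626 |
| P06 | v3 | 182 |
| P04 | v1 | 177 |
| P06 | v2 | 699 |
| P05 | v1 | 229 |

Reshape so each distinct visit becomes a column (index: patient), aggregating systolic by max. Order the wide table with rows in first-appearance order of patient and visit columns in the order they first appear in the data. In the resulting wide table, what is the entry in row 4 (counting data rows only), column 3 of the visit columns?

With rows in first-appearance order of patient, row 4 is patient=P07. visit columns in first-appearance order: v4, v1, v3, v2; column 3 is v3.
Long rows with patient=P07, visit=v3: max(405, 194) = 405.

405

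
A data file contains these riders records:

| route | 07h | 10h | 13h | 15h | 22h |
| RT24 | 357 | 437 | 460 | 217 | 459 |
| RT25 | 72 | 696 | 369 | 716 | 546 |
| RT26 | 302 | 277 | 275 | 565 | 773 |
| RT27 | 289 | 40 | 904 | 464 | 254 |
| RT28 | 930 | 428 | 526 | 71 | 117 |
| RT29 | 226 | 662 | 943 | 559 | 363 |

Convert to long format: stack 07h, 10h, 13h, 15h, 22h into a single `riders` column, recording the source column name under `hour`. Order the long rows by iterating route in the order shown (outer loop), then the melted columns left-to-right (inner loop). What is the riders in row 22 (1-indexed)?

30 rows total (6 × 5). Row 22: index ⌊(22-1)/5⌋ = 4 into route → RT28; (22-1) mod 5 = 1 into the melted columns → 10h.
So row 22 is (RT28, 10h, 428); riders = 428.

428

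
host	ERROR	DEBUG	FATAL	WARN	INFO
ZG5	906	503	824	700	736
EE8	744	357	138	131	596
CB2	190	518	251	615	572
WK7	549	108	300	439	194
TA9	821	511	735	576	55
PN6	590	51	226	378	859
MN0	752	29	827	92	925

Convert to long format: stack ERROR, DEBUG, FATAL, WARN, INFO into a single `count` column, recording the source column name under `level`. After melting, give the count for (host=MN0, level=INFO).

925

Unpivoting turns each (host, wide-column) pair into one long row.
The wide cell at row MN0, column INFO holds 925, so the long row (MN0, INFO) has count=925.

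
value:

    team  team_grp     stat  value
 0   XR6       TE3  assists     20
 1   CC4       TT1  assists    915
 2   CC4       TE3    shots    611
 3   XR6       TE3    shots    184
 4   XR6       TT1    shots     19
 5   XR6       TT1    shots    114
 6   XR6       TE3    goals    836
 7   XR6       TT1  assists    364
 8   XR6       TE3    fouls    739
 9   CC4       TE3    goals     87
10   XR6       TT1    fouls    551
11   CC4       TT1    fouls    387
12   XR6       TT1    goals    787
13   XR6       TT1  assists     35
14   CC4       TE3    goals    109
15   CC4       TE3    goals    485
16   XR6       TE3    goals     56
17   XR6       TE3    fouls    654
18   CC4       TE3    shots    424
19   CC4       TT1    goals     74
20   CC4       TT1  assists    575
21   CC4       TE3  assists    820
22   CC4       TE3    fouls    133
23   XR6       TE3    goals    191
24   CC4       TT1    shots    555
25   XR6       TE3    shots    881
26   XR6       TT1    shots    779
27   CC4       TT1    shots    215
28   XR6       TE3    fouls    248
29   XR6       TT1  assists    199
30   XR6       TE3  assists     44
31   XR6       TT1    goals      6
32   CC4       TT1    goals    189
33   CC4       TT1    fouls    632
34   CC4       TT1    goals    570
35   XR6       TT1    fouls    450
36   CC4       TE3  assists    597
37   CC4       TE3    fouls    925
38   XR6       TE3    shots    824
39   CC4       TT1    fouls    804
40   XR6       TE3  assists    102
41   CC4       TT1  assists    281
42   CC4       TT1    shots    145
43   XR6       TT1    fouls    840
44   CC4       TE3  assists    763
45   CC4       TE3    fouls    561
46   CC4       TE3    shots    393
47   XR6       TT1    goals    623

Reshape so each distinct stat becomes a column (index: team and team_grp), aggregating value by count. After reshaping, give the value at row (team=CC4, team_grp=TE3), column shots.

Rows with team=CC4, team_grp=TE3 and stat=shots: value values are 611, 424, 393.
3 rows match — count = 3.

3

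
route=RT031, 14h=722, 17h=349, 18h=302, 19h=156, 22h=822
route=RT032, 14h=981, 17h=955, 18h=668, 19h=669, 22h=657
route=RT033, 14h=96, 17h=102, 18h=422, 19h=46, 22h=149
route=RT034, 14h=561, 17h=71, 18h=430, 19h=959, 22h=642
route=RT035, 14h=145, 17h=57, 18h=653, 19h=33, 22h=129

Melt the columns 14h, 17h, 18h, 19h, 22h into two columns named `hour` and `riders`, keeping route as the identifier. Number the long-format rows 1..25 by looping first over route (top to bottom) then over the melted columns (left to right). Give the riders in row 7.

25 rows total (5 × 5). Row 7: index ⌊(7-1)/5⌋ = 1 into route → RT032; (7-1) mod 5 = 1 into the melted columns → 17h.
So row 7 is (RT032, 17h, 955); riders = 955.

955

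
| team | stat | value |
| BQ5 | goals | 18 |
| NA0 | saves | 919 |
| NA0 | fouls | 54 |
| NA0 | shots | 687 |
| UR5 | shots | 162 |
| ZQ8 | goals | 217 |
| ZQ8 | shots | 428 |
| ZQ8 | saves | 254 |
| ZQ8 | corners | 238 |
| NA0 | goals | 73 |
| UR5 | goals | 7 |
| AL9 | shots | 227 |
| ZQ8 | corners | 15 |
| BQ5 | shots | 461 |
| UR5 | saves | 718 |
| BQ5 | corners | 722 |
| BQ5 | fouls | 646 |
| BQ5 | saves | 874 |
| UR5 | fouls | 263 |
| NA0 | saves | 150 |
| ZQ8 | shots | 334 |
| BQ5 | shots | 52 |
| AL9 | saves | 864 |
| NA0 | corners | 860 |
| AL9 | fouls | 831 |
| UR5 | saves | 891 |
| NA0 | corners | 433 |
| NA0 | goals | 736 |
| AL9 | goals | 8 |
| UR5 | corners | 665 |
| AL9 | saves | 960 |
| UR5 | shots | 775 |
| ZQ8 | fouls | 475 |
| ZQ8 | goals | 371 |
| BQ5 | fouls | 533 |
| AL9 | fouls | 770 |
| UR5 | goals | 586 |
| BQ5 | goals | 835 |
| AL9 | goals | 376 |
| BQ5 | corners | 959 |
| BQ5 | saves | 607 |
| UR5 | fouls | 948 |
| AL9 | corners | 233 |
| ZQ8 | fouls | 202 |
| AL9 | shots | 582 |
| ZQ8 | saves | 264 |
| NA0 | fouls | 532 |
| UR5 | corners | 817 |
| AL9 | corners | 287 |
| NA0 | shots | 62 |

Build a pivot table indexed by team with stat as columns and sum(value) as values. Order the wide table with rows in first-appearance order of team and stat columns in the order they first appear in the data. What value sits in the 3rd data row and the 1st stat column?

With rows in first-appearance order of team, row 3 is team=UR5. stat columns in first-appearance order: goals, saves, fouls, shots, corners; column 1 is goals.
Long rows with team=UR5, stat=goals: 7 + 586 = 593.

593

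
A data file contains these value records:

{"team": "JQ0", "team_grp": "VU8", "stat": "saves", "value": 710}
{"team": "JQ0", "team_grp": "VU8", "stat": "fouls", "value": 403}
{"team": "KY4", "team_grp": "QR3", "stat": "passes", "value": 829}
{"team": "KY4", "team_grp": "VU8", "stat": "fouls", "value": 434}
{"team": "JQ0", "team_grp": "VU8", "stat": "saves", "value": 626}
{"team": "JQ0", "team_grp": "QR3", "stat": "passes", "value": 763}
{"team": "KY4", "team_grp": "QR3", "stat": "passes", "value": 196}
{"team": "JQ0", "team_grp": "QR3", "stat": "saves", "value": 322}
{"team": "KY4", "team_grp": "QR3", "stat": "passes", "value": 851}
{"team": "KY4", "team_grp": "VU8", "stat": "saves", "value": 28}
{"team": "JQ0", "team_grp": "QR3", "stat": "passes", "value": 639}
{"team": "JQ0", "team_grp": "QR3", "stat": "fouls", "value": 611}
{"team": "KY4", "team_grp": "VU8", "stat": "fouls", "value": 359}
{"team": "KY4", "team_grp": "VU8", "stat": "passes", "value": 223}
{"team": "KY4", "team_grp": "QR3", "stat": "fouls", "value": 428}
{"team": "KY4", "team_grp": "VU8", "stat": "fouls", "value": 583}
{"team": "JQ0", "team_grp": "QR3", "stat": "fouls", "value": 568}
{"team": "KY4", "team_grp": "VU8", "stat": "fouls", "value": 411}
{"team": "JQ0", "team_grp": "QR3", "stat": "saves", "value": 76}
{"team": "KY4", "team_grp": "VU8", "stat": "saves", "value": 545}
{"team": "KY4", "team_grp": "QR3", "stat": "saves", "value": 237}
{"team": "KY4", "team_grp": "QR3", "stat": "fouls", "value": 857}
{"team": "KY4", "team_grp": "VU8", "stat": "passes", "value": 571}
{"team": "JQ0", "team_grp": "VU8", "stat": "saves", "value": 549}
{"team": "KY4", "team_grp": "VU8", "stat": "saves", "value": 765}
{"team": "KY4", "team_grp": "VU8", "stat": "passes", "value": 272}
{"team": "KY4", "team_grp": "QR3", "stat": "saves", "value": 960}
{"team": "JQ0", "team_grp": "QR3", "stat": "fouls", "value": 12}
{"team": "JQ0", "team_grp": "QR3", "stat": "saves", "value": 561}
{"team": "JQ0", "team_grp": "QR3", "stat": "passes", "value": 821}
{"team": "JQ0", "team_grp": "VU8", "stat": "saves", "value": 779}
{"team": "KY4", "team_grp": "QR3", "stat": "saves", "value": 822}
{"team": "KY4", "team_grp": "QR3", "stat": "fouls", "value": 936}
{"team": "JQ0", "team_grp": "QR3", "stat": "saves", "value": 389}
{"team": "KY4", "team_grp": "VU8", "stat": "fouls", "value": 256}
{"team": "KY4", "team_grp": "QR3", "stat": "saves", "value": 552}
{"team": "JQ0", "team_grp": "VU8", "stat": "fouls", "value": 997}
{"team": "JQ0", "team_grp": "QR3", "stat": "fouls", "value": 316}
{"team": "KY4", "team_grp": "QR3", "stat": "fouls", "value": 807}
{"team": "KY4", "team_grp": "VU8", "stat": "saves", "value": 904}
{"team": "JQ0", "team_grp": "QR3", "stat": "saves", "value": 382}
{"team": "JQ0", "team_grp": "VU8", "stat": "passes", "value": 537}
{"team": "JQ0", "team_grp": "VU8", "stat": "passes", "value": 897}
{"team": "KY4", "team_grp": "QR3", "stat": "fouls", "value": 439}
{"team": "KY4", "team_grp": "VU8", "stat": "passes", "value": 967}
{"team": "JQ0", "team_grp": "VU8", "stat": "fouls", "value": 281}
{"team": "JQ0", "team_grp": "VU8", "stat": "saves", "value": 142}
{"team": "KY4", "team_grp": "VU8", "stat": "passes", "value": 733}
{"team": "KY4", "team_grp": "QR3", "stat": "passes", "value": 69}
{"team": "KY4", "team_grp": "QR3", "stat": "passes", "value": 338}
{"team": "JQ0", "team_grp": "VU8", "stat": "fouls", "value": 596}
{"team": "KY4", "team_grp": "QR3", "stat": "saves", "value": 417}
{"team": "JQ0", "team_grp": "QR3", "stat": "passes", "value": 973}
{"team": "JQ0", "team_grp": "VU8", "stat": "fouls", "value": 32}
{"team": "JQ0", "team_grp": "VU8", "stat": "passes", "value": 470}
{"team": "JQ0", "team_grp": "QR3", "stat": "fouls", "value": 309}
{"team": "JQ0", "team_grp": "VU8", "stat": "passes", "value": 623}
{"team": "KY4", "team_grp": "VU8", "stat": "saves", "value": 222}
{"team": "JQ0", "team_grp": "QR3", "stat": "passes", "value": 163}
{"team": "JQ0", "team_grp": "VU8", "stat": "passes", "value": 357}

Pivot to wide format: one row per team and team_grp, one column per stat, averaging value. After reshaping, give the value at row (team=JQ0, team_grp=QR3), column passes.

671.80

Rows with team=JQ0, team_grp=QR3 and stat=passes: value values are 763, 639, 821, 973, 163.
(763 + 639 + 821 + 973 + 163) / 5 = 671.80.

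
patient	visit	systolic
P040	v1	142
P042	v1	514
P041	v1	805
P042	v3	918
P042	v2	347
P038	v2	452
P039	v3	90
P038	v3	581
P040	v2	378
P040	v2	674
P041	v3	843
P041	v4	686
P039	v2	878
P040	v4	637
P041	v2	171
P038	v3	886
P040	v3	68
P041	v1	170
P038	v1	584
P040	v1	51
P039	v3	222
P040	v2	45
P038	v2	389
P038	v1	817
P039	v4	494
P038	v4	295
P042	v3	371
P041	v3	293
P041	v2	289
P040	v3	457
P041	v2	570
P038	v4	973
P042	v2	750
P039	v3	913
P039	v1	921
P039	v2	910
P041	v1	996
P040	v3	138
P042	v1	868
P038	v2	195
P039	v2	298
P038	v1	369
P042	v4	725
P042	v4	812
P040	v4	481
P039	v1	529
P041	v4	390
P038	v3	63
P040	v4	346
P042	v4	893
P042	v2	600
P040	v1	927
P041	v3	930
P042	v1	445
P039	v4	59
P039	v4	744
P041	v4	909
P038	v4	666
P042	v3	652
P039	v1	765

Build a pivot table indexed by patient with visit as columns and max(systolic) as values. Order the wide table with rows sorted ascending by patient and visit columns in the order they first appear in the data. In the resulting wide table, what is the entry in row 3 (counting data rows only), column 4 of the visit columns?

With rows sorted ascending by patient, row 3 is patient=P040. visit columns in first-appearance order: v1, v3, v2, v4; column 4 is v4.
Long rows with patient=P040, visit=v4: max(637, 481, 346) = 637.

637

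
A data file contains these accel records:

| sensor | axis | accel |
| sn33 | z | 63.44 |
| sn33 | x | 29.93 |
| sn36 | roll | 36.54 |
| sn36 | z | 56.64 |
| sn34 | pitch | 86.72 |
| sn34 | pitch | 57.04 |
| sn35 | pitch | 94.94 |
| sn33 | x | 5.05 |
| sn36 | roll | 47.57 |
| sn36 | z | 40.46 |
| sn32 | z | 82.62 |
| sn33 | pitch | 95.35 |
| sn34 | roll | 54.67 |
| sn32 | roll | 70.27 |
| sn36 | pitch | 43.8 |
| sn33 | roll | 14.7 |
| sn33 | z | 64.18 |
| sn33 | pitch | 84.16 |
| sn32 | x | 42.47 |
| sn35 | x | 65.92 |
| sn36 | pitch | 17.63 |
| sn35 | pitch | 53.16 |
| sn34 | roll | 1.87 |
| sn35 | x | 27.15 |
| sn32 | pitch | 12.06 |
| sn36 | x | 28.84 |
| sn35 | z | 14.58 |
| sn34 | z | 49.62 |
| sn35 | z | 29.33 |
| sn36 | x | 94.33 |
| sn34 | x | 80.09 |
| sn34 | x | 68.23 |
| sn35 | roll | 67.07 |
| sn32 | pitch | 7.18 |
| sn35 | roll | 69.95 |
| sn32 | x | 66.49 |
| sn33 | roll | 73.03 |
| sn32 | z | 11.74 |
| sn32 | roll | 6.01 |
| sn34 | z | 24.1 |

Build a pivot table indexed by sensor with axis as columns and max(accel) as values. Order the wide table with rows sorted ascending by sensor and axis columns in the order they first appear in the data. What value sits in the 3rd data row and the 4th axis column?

With rows sorted ascending by sensor, row 3 is sensor=sn34. axis columns in first-appearance order: z, x, roll, pitch; column 4 is pitch.
Long rows with sensor=sn34, axis=pitch: max(86.72, 57.04) = 86.72.

86.72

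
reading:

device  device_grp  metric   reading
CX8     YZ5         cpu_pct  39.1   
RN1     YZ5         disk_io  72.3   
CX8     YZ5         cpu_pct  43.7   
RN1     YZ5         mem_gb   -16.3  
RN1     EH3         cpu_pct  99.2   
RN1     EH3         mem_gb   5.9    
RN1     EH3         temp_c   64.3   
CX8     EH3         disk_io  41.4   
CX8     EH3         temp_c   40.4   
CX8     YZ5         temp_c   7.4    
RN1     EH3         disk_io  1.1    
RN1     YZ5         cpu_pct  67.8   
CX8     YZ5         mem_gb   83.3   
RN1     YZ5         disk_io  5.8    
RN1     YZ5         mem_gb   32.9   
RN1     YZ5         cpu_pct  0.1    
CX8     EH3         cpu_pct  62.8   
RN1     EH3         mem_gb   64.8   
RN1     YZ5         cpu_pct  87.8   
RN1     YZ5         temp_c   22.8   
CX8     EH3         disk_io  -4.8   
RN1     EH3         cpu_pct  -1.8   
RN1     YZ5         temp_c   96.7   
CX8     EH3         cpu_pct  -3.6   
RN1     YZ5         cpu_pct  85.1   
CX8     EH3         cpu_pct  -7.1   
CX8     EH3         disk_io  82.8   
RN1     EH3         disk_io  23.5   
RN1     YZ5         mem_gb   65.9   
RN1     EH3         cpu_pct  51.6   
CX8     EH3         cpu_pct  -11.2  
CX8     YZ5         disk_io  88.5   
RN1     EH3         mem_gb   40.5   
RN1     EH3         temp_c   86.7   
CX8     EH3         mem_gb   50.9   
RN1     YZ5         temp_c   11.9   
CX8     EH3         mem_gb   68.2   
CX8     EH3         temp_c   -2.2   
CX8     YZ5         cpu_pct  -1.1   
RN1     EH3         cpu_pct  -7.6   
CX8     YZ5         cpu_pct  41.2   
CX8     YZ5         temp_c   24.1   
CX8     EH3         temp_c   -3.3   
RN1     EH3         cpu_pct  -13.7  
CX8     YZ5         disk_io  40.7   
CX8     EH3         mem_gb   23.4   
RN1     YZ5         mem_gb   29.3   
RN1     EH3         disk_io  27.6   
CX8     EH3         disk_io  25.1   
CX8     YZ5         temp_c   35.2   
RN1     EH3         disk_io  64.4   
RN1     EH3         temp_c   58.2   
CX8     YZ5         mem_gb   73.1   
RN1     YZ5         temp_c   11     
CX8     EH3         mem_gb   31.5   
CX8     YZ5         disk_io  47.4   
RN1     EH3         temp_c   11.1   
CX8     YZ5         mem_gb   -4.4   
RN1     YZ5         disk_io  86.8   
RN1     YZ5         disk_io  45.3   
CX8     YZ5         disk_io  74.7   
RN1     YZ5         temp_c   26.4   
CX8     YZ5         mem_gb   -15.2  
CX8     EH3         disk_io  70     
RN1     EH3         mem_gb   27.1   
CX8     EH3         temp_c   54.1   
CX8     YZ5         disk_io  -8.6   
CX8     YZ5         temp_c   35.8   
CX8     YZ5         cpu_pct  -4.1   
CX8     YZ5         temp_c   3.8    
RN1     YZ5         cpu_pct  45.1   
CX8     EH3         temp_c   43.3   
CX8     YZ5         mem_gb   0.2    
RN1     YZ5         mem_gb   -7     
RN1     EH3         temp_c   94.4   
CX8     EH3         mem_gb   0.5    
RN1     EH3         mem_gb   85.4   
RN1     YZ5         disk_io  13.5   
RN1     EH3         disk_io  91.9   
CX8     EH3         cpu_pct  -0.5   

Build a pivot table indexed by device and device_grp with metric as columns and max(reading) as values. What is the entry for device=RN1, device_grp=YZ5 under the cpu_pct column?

Rows with device=RN1, device_grp=YZ5 and metric=cpu_pct: reading values are 67.8, 0.1, 87.8, 85.1, 45.1.
max(67.8, 0.1, 87.8, 85.1, 45.1) = 87.8.

87.8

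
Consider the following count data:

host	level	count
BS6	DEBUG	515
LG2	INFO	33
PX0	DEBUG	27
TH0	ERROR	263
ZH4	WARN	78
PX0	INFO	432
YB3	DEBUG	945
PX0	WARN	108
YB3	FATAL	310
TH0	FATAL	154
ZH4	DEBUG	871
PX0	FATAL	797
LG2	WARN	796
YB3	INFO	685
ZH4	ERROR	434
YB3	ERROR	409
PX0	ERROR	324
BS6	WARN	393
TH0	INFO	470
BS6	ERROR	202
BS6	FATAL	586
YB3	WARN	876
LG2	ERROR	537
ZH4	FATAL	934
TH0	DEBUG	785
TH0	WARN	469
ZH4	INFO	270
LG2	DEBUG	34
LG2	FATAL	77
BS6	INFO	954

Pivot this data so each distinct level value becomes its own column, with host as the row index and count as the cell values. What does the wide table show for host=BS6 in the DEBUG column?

515

Wide layout: rows indexed by host, columns are the 5 distinct level values (DEBUG, INFO, ERROR, WARN, FATAL).
Cell (host=BS6, level=DEBUG) draws from the long row where host=BS6 and level=DEBUG, which has count=515.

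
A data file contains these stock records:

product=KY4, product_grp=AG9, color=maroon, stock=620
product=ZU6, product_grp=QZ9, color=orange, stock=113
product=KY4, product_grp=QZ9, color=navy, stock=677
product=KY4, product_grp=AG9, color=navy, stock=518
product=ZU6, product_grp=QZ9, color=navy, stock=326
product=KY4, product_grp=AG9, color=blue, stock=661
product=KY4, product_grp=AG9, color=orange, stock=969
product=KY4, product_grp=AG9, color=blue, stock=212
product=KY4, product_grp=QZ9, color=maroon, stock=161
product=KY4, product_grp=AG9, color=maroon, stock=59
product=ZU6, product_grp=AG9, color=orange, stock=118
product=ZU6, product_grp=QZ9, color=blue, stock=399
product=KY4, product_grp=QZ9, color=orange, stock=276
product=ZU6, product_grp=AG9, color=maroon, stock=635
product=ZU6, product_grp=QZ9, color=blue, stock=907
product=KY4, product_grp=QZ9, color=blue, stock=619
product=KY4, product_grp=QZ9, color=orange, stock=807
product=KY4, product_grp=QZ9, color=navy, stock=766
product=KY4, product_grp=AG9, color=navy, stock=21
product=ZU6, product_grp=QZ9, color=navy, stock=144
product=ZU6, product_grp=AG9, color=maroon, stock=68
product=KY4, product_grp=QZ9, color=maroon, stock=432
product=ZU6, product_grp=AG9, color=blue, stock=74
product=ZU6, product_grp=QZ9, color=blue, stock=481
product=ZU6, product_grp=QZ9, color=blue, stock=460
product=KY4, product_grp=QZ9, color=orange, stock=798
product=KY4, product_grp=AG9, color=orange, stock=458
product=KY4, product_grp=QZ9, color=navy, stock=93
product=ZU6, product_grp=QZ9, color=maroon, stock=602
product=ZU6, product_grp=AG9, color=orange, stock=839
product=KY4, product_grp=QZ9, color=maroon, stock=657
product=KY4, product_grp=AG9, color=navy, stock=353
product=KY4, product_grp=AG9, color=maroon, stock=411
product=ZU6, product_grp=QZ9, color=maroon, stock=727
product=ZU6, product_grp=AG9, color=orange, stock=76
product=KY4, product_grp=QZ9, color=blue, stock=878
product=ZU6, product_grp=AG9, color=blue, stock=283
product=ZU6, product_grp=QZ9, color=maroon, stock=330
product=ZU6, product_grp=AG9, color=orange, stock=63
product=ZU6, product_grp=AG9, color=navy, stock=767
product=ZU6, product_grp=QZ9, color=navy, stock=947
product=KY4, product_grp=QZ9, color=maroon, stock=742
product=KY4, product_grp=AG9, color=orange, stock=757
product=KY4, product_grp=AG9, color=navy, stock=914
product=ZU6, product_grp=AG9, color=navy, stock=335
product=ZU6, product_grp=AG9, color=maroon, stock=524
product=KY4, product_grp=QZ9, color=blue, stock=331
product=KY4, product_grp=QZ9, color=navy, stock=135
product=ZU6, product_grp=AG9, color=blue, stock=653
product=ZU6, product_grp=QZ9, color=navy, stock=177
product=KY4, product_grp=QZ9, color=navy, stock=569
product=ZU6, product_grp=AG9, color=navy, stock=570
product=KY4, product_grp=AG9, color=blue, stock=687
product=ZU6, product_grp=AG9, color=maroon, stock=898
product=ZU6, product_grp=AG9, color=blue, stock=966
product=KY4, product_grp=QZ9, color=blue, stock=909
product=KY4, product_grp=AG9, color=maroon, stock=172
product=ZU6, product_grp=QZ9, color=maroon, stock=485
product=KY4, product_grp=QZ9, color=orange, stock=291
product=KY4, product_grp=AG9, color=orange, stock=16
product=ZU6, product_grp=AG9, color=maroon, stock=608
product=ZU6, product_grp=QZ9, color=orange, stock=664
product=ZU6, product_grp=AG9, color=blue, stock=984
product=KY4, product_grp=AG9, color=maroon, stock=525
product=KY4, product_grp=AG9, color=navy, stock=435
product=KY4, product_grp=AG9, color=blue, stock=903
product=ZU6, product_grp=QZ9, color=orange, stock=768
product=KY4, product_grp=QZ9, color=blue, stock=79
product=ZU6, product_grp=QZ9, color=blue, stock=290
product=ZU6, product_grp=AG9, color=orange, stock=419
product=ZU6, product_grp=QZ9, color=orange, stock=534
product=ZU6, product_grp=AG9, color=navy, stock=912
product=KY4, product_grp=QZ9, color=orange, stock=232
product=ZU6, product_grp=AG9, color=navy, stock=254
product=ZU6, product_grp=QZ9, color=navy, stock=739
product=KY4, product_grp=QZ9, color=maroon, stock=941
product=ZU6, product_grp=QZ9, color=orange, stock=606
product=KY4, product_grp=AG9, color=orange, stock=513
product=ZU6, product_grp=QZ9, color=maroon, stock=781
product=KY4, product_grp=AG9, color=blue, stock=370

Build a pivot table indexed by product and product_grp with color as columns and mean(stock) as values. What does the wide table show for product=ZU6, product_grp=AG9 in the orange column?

303

Rows with product=ZU6, product_grp=AG9 and color=orange: stock values are 118, 839, 76, 63, 419.
(118 + 839 + 76 + 63 + 419) / 5 = 303.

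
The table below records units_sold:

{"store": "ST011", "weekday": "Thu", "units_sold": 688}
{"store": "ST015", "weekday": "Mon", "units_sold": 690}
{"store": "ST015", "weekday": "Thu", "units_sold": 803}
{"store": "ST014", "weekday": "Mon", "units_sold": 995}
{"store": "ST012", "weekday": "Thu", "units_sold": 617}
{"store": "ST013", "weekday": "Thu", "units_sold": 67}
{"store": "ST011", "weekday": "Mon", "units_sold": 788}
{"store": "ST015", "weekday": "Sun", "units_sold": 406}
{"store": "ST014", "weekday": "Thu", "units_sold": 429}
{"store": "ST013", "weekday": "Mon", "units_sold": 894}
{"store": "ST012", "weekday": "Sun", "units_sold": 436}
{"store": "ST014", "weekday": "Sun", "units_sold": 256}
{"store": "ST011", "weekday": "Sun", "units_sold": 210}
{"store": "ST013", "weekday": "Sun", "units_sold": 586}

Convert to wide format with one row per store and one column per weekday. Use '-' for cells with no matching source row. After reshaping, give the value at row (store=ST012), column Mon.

No long-format row has store=ST012 and weekday=Mon, so the cell is -.

-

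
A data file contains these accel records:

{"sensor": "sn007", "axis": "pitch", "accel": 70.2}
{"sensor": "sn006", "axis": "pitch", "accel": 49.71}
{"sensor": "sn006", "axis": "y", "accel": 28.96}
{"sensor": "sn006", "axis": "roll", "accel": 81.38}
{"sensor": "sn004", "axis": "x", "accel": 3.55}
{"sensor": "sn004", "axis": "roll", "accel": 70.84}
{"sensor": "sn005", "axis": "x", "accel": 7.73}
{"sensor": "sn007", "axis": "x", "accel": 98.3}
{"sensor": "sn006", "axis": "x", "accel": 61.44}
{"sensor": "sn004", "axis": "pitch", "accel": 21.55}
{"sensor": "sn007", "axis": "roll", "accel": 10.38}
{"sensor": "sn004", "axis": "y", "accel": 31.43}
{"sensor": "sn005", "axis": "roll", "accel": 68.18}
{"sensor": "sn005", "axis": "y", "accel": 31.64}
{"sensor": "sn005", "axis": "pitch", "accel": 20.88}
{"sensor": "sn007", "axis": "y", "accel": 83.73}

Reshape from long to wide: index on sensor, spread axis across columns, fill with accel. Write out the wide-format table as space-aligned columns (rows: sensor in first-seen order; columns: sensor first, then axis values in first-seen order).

Columns: sensor plus the 4 distinct axis values (pitch, y, roll, x).
For example, row sn007 column pitch takes accel=70.2 from the long row (sn007, pitch).

sensor  pitch  y      roll   x    
sn007   70.2   83.73  10.38  98.3 
sn006   49.71  28.96  81.38  61.44
sn004   21.55  31.43  70.84  3.55 
sn005   20.88  31.64  68.18  7.73 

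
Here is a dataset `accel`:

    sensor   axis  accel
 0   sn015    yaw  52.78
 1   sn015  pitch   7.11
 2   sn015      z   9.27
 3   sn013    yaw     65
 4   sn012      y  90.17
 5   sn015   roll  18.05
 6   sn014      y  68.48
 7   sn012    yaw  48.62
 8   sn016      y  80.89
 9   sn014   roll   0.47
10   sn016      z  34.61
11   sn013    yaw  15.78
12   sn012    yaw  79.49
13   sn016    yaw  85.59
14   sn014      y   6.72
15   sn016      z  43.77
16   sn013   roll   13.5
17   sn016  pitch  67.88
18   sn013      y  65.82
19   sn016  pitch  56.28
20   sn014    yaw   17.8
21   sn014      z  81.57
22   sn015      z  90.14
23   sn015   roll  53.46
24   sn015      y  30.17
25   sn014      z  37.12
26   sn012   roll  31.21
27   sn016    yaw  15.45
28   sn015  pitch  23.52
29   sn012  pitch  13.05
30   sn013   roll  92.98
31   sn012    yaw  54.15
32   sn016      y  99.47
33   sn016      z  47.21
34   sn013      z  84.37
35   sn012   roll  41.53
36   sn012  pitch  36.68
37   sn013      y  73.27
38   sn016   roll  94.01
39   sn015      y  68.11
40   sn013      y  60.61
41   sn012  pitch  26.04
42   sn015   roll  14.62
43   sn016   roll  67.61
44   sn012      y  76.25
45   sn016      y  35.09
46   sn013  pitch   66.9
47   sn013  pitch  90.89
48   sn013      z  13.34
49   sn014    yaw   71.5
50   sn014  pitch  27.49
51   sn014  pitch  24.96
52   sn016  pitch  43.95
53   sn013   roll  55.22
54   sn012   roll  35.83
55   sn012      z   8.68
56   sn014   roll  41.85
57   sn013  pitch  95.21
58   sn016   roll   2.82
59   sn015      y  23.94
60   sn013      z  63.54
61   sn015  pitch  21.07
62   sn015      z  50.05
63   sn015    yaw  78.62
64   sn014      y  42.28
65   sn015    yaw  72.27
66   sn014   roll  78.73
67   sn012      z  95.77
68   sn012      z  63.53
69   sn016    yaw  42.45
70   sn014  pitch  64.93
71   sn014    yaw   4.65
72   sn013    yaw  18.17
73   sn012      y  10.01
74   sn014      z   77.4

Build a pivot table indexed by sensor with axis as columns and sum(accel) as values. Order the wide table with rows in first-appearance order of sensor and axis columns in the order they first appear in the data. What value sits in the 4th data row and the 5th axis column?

121.05

With rows in first-appearance order of sensor, row 4 is sensor=sn014. axis columns in first-appearance order: yaw, pitch, z, y, roll; column 5 is roll.
Long rows with sensor=sn014, axis=roll: 0.47 + 41.85 + 78.73 = 121.05.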